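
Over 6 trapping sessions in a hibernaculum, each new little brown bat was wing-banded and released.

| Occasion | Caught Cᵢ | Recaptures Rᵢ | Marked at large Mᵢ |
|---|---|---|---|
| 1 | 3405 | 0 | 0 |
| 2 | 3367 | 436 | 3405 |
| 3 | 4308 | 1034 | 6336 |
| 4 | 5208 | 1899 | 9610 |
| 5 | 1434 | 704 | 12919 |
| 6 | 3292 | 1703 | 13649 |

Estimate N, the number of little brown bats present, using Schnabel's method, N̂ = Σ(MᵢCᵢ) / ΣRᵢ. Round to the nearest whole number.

Σ MᵢCᵢ = 0·3405 + 3405·3367 + 6336·4308 + 9610·5208 + 12919·1434 + 13649·3292 = 0 + 11464635 + 27295488 + 50048880 + 18525846 + 44932508 = 152267357
Σ Rᵢ = 0 + 436 + 1034 + 1899 + 704 + 1703 = 5776
N̂ = 152267357 / 5776 ≈ 26362.1 → 26362

N ≈ 26,362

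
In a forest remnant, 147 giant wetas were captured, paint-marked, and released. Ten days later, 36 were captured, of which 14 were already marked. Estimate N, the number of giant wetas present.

The marked fraction in the recapture sample should equal the marked fraction in the population: 14/36 = 147/N.
N = (147 × 36) / 14 = 5292 / 14 = 378

N = 378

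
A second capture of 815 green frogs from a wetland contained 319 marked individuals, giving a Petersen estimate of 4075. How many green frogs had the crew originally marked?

M = 1595

From N = M·C/R: M = N·R / C = 4075·319 / 815 = 1299925 / 815 = 1595.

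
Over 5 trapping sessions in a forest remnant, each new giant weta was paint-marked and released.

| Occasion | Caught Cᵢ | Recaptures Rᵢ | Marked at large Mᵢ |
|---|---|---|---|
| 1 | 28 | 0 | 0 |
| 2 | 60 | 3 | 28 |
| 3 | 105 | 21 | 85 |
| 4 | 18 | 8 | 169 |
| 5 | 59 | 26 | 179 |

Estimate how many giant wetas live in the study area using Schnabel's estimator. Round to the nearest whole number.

N ≈ 417

Σ MᵢCᵢ = 0·28 + 28·60 + 85·105 + 169·18 + 179·59 = 0 + 1680 + 8925 + 3042 + 10561 = 24208
Σ Rᵢ = 0 + 3 + 21 + 8 + 26 = 58
N̂ = 24208 / 58 ≈ 417.4 → 417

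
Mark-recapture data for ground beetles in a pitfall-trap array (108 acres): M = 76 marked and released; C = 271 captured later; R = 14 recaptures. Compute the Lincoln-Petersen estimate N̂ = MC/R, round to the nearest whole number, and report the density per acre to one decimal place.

N̂ = 76·271/14 = 20596/14 ≈ 1471.1 → 1471
Density = N̂ / area = 1471 / 108 ≈ 13.62 → 13.6 per acre

density ≈ 13.6 ground beetles per acre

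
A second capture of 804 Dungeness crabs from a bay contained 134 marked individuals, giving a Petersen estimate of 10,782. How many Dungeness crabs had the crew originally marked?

From N = M·C/R: M = N·R / C = 10782·134 / 804 = 1444788 / 804 = 1797.

M = 1797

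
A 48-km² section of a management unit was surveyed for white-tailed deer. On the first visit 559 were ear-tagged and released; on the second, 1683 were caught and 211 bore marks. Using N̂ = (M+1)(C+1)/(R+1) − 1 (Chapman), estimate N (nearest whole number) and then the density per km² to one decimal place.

N̂ = 560·1684/212 − 1 = 943040/212 − 1 ≈ 4447.3 → 4447
Density = N̂ / area = 4447 / 48 ≈ 92.646 → 92.6 per km²

density ≈ 92.6 white-tailed deer per km²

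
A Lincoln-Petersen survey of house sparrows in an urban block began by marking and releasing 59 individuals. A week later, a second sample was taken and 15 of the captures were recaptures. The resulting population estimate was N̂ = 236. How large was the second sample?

From N = M·C/R: C = N·R / M = 236·15 / 59 = 3540 / 59 = 60.

C = 60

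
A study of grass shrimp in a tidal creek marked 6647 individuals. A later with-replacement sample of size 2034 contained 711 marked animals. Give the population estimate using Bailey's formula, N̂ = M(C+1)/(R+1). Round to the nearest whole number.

N̂ = 6647·(2034+1)/(711+1) = 6647·2035/712 = 13526645/712 ≈ 18998.1 → 18998

N ≈ 18,998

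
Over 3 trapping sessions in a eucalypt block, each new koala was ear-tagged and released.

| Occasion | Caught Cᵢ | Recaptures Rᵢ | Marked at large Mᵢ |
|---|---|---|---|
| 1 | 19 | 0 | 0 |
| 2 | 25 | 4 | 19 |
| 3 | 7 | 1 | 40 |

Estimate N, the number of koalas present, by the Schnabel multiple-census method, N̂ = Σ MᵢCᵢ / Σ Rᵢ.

N = 151

Σ MᵢCᵢ = 0·19 + 19·25 + 40·7 = 0 + 475 + 280 = 755
Σ Rᵢ = 0 + 4 + 1 = 5
N̂ = 755 / 5 = 151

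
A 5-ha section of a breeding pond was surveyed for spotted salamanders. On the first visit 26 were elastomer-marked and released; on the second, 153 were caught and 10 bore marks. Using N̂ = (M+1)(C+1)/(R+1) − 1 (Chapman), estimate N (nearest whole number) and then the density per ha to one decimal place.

N̂ = 27·154/11 − 1 = 4158/11 − 1 = 377
Density = N̂ / area = 377 / 5 ≈ 75.40 → 75.4 per ha

density ≈ 75.4 spotted salamanders per ha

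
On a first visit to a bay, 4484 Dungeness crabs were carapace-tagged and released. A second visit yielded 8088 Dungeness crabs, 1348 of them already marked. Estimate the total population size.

N = 26,904

N = (4484 × 8088) / 1348 = 36266592 / 1348 = 26904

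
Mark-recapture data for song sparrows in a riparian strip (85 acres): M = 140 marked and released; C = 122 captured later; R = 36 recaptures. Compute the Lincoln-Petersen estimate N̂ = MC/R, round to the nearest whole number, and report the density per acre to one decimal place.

density ≈ 5.6 song sparrows per acre

N̂ = 140·122/36 = 17080/36 ≈ 474.4 → 474
Density = N̂ / area = 474 / 85 ≈ 5.58 → 5.6 per acre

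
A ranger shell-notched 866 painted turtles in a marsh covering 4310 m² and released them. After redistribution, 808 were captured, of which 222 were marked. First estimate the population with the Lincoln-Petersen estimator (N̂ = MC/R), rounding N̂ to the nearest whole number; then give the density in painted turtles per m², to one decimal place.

N̂ = 866·808/222 = 699728/222 ≈ 3151.9 → 3152
Density = N̂ / area = 3152 / 4310 ≈ 0.73 → 0.7 per m²

density ≈ 0.7 painted turtles per m²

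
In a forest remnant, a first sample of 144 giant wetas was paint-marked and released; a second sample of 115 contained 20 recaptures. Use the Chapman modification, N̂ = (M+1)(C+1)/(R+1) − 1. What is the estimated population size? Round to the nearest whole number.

N ≈ 800

N̂ = (144+1)(115+1)/(20+1) − 1 = 145·116/21 − 1
= 16820/21 − 1 ≈ 801.0 − 1 ≈ 800.0 → 800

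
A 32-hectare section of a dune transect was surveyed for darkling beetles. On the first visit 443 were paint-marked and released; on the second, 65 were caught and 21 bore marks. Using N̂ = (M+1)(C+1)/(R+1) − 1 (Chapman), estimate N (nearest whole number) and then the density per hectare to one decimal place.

N̂ = 444·66/22 − 1 = 29304/22 − 1 = 1331
Density = N̂ / area = 1331 / 32 ≈ 41.59 → 41.6 per hectare

density ≈ 41.6 darkling beetles per hectare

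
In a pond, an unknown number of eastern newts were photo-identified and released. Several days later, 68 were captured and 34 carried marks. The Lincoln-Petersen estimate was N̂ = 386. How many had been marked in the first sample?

M = 193

From N = M·C/R: M = N·R / C = 386·34 / 68 = 13124 / 68 = 193.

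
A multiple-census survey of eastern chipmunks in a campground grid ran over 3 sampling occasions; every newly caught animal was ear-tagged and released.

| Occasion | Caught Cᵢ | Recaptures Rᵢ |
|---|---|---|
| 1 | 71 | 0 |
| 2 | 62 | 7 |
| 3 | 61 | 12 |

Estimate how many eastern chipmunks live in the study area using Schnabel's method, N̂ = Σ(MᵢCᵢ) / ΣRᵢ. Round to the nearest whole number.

N ≈ 636

Marked at large before each occasion: Mᵢ = Σⱼ<ᵢ (Cⱼ − Rⱼ) → M1=0, M2=71, M3=126
Σ MᵢCᵢ = 0·71 + 71·62 + 126·61 = 0 + 4402 + 7686 = 12088
Σ Rᵢ = 0 + 7 + 12 = 19
N̂ = 12088 / 19 ≈ 636.2 → 636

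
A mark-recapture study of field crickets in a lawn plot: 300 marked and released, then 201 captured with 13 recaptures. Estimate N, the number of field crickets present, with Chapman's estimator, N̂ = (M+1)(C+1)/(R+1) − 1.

N̂ = (300+1)(201+1)/(13+1) − 1 = 301·202/14 − 1
= 60802/14 − 1 = 4343 − 1 = 4342

N = 4342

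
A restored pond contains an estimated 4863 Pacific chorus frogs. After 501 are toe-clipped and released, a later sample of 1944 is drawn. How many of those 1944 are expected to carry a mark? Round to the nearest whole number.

The marked fraction of the population is 501/4863, so in a sample of 1944 expect C·(M/N) marked.
E[R] = 501 × 1944 / 4863 = 973944 / 4863 ≈ 200.3 → 200

expected recaptures ≈ 200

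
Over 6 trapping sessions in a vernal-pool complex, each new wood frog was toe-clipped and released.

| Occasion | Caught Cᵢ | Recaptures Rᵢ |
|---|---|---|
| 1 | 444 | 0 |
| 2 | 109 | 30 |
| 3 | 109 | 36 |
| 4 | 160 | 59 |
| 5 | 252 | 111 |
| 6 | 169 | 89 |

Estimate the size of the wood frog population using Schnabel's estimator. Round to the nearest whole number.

N ≈ 1594

Marked at large before each occasion: Mᵢ = Σⱼ<ᵢ (Cⱼ − Rⱼ) → M1=0, M2=444, M3=523, M4=596, M5=697, M6=838
Σ MᵢCᵢ = 0·444 + 444·109 + 523·109 + 596·160 + 697·252 + 838·169 = 0 + 48396 + 57007 + 95360 + 175644 + 141622 = 518029
Σ Rᵢ = 0 + 30 + 36 + 59 + 111 + 89 = 325
N̂ = 518029 / 325 ≈ 1593.9 → 1594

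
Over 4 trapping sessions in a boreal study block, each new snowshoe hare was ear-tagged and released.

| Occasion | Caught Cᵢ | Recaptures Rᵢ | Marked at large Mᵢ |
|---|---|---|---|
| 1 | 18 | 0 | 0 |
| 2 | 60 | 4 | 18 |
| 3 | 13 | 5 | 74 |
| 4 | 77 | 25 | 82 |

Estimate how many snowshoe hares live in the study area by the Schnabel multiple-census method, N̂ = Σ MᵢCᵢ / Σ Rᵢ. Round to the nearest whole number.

N ≈ 246

Σ MᵢCᵢ = 0·18 + 18·60 + 74·13 + 82·77 = 0 + 1080 + 962 + 6314 = 8356
Σ Rᵢ = 0 + 4 + 5 + 25 = 34
N̂ = 8356 / 34 ≈ 245.8 → 246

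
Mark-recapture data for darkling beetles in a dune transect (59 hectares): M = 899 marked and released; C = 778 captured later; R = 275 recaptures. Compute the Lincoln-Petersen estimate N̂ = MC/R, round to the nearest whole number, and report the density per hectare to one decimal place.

density ≈ 43.1 darkling beetles per hectare

N̂ = 899·778/275 = 699422/275 ≈ 2543.4 → 2543
Density = N̂ / area = 2543 / 59 ≈ 43.10 → 43.1 per hectare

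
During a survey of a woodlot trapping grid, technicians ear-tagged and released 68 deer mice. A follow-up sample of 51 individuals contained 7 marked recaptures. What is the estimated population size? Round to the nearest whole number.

N ≈ 495

N = (68 × 51) / 7 = 3468 / 7 ≈ 495.4 → 495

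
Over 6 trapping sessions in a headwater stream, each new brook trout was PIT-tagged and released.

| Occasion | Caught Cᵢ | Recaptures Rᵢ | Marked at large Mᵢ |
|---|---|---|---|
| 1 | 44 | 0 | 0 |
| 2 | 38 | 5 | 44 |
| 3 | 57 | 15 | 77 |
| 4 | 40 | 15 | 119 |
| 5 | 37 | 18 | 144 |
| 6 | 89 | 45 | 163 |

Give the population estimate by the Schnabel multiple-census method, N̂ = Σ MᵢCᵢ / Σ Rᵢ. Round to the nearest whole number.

Σ MᵢCᵢ = 0·44 + 44·38 + 77·57 + 119·40 + 144·37 + 163·89 = 0 + 1672 + 4389 + 4760 + 5328 + 14507 = 30656
Σ Rᵢ = 0 + 5 + 15 + 15 + 18 + 45 = 98
N̂ = 30656 / 98 ≈ 312.8 → 313

N ≈ 313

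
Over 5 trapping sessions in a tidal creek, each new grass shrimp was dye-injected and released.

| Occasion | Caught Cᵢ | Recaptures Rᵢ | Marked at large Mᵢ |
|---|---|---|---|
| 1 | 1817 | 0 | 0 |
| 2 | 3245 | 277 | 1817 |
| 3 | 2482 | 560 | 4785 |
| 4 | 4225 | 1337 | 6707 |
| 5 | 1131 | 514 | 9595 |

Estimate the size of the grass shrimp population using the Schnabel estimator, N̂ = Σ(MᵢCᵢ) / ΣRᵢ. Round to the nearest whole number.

Σ MᵢCᵢ = 0·1817 + 1817·3245 + 4785·2482 + 6707·4225 + 9595·1131 = 0 + 5896165 + 11876370 + 28337075 + 10851945 = 56961555
Σ Rᵢ = 0 + 277 + 560 + 1337 + 514 = 2688
N̂ = 56961555 / 2688 ≈ 21191.1 → 21191

N ≈ 21,191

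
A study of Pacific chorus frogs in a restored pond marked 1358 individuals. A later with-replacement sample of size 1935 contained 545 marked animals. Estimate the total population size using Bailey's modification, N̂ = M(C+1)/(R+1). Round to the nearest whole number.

N̂ = 1358·(1935+1)/(545+1) = 1358·1936/546 = 2629088/546 ≈ 4815.2 → 4815

N ≈ 4815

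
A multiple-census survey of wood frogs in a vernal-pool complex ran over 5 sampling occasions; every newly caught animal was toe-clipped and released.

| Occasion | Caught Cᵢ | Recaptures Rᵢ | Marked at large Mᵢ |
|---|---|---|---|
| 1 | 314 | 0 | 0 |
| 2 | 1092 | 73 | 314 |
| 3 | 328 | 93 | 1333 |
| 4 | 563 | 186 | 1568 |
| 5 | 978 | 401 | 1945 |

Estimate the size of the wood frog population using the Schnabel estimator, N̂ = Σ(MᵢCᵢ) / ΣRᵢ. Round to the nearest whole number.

Σ MᵢCᵢ = 0·314 + 314·1092 + 1333·328 + 1568·563 + 1945·978 = 0 + 342888 + 437224 + 882784 + 1902210 = 3565106
Σ Rᵢ = 0 + 73 + 93 + 186 + 401 = 753
N̂ = 3565106 / 753 ≈ 4734.5 → 4735

N ≈ 4735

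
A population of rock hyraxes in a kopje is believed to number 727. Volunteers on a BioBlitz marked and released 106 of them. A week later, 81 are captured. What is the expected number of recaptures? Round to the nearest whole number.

The marked fraction of the population is 106/727, so in a sample of 81 expect C·(M/N) marked.
E[R] = 106 × 81 / 727 = 8586 / 727 ≈ 11.8 → 12

expected recaptures ≈ 12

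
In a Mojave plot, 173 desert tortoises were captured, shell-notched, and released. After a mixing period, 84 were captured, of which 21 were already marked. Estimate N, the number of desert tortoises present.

N = 692

N = (173 × 84) / 21 = 14532 / 21 = 692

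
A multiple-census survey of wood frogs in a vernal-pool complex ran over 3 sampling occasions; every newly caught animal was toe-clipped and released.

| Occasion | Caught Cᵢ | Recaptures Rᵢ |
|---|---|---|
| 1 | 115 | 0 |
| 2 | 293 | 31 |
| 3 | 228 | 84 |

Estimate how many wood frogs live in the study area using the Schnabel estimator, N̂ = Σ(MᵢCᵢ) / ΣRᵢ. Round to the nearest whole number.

Marked at large before each occasion: Mᵢ = Σⱼ<ᵢ (Cⱼ − Rⱼ) → M1=0, M2=115, M3=377
Σ MᵢCᵢ = 0·115 + 115·293 + 377·228 = 0 + 33695 + 85956 = 119651
Σ Rᵢ = 0 + 31 + 84 = 115
N̂ = 119651 / 115 ≈ 1040.4 → 1040

N ≈ 1040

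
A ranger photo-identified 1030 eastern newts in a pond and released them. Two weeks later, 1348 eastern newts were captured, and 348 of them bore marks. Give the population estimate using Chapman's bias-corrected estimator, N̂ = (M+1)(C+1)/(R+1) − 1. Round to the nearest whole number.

N ≈ 3984

N̂ = (1030+1)(1348+1)/(348+1) − 1 = 1031·1349/349 − 1
= 1390819/349 − 1 ≈ 3985.2 − 1 ≈ 3984.2 → 3984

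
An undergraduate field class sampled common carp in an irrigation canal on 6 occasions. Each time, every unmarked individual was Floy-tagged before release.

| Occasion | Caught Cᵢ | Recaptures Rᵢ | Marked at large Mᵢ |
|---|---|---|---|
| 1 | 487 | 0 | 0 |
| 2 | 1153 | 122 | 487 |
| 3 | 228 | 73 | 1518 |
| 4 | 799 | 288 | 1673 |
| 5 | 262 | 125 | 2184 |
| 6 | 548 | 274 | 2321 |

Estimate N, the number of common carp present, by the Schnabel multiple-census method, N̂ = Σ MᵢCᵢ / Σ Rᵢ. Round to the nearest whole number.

Σ MᵢCᵢ = 0·487 + 487·1153 + 1518·228 + 1673·799 + 2184·262 + 2321·548 = 0 + 561511 + 346104 + 1336727 + 572208 + 1271908 = 4088458
Σ Rᵢ = 0 + 122 + 73 + 288 + 125 + 274 = 882
N̂ = 4088458 / 882 ≈ 4635.4 → 4635

N ≈ 4635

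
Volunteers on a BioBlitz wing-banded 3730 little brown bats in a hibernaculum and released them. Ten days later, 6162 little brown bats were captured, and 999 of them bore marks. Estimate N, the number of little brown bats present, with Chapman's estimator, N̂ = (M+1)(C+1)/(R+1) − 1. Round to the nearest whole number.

N ≈ 22,993

N̂ = (3730+1)(6162+1)/(999+1) − 1 = 3731·6163/1000 − 1
= 22994153/1000 − 1 ≈ 22994.2 − 1 ≈ 22993.2 → 22993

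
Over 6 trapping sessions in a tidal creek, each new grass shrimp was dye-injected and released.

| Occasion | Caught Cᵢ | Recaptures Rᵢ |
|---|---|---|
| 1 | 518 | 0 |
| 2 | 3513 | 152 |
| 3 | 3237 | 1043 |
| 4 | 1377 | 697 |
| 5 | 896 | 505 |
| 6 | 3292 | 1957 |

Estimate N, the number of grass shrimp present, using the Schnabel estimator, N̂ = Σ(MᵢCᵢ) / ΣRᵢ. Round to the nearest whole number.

N ≈ 12,014

Marked at large before each occasion: Mᵢ = Σⱼ<ᵢ (Cⱼ − Rⱼ) → M1=0, M2=518, M3=3879, M4=6073, M5=6753, M6=7144
Σ MᵢCᵢ = 0·518 + 518·3513 + 3879·3237 + 6073·1377 + 6753·896 + 7144·3292 = 0 + 1819734 + 12556323 + 8362521 + 6050688 + 23518048 = 52307314
Σ Rᵢ = 0 + 152 + 1043 + 697 + 505 + 1957 = 4354
N̂ = 52307314 / 4354 ≈ 12013.6 → 12014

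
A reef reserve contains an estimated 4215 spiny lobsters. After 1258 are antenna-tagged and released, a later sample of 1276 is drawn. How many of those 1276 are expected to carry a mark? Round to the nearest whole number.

The marked fraction of the population is 1258/4215, so in a sample of 1276 expect C·(M/N) marked.
E[R] = 1258 × 1276 / 4215 = 1605208 / 4215 ≈ 380.8 → 381

expected recaptures ≈ 381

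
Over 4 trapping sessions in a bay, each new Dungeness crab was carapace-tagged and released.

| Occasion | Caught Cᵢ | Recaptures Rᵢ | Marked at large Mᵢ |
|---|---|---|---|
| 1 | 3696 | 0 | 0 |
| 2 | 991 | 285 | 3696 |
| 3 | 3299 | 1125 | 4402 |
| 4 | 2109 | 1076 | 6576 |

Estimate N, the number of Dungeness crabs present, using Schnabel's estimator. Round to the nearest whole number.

Σ MᵢCᵢ = 0·3696 + 3696·991 + 4402·3299 + 6576·2109 = 0 + 3662736 + 14522198 + 13868784 = 32053718
Σ Rᵢ = 0 + 285 + 1125 + 1076 = 2486
N̂ = 32053718 / 2486 ≈ 12893.7 → 12894

N ≈ 12,894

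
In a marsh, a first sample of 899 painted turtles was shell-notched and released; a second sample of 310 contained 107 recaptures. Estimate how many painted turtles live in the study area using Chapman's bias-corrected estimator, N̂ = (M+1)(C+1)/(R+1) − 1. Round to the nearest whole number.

N ≈ 2591

N̂ = (899+1)(310+1)/(107+1) − 1 = 900·311/108 − 1
= 279900/108 − 1 ≈ 2591.7 − 1 ≈ 2590.7 → 2591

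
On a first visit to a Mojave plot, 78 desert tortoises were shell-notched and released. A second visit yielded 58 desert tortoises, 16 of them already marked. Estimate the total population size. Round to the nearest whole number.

N ≈ 283

N = (78 × 58) / 16 = 4524 / 16 ≈ 282.8 → 283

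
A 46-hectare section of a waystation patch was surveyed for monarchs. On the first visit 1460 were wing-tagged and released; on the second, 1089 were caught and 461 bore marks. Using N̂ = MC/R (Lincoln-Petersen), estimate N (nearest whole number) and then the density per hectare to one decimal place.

density ≈ 75.0 monarchs per hectare

N̂ = 1460·1089/461 = 1589940/461 ≈ 3448.9 → 3449
Density = N̂ / area = 3449 / 46 ≈ 74.98 → 75.0 per hectare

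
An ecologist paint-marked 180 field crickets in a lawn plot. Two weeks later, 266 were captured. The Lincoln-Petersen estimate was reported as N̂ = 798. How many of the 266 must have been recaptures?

From N = M·C/R: R = M·C / N = 180·266 / 798 = 47880 / 798 = 60.

R = 60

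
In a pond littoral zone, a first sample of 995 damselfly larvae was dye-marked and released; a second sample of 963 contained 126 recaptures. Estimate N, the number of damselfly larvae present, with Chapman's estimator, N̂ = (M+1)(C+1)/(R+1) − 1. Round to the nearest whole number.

N ≈ 7559

N̂ = (995+1)(963+1)/(126+1) − 1 = 996·964/127 − 1
= 960144/127 − 1 ≈ 7560.2 − 1 ≈ 7559.2 → 7559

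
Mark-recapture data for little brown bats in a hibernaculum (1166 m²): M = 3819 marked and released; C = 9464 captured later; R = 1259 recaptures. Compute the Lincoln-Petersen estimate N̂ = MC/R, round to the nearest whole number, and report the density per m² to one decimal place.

N̂ = 3819·9464/1259 = 36143016/1259 ≈ 28707.7 → 28708
Density = N̂ / area = 28708 / 1166 ≈ 24.62 → 24.6 per m²

density ≈ 24.6 little brown bats per m²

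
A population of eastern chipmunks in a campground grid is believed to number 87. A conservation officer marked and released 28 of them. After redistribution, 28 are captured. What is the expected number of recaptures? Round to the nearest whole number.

The marked fraction of the population is 28/87, so in a sample of 28 expect C·(M/N) marked.
E[R] = 28 × 28 / 87 = 784 / 87 ≈ 9.0 → 9

expected recaptures ≈ 9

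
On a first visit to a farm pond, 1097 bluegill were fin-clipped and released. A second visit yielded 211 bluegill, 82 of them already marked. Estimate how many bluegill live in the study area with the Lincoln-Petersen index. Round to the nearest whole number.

N = (1097 × 211) / 82 = 231467 / 82 ≈ 2822.8 → 2823

N ≈ 2823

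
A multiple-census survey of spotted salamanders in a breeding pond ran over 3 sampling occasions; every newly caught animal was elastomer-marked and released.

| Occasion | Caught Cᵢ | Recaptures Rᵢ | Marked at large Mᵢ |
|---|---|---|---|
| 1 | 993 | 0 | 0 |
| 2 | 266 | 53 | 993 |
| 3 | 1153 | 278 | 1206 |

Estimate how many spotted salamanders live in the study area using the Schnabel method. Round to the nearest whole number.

Σ MᵢCᵢ = 0·993 + 993·266 + 1206·1153 = 0 + 264138 + 1390518 = 1654656
Σ Rᵢ = 0 + 53 + 278 = 331
N̂ = 1654656 / 331 ≈ 4999.0 → 4999

N ≈ 4999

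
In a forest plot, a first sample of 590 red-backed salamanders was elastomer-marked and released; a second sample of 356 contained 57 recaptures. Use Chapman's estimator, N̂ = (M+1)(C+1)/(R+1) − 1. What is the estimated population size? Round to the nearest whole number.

N ≈ 3637

N̂ = (590+1)(356+1)/(57+1) − 1 = 591·357/58 − 1
= 210987/58 − 1 ≈ 3637.7 − 1 ≈ 3636.7 → 3637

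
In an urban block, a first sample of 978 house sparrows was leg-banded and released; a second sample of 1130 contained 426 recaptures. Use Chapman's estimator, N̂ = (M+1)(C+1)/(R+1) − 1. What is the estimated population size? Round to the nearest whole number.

N̂ = (978+1)(1130+1)/(426+1) − 1 = 979·1131/427 − 1
= 1107249/427 − 1 ≈ 2593.1 − 1 ≈ 2592.1 → 2592

N ≈ 2592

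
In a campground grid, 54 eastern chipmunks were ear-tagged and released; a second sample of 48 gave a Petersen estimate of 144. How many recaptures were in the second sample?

R = 18

From N = M·C/R: R = M·C / N = 54·48 / 144 = 2592 / 144 = 18.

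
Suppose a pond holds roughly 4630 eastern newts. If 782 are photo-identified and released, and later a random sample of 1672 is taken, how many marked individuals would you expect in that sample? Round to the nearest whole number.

expected recaptures ≈ 282

The marked fraction of the population is 782/4630, so in a sample of 1672 expect C·(M/N) marked.
E[R] = 782 × 1672 / 4630 = 1307504 / 4630 ≈ 282.4 → 282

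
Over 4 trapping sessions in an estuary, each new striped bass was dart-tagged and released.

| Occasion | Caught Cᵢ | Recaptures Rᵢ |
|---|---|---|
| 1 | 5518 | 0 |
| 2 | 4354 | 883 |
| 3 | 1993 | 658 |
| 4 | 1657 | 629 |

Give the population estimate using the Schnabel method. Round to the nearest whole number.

Marked at large before each occasion: Mᵢ = Σⱼ<ᵢ (Cⱼ − Rⱼ) → M1=0, M2=5518, M3=8989, M4=10324
Σ MᵢCᵢ = 0·5518 + 5518·4354 + 8989·1993 + 10324·1657 = 0 + 24025372 + 17915077 + 17106868 = 59047317
Σ Rᵢ = 0 + 883 + 658 + 629 = 2170
N̂ = 59047317 / 2170 ≈ 27210.7 → 27211

N ≈ 27,211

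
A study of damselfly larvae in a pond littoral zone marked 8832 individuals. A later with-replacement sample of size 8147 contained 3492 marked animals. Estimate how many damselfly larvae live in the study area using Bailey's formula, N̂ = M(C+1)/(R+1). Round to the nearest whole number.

N̂ = 8832·(8147+1)/(3492+1) = 8832·8148/3493 = 71963136/3493 ≈ 20602.1 → 20602

N ≈ 20,602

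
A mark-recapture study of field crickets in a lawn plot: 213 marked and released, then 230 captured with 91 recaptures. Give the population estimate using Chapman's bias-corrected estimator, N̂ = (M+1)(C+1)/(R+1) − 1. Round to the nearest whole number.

N̂ = (213+1)(230+1)/(91+1) − 1 = 214·231/92 − 1
= 49434/92 − 1 ≈ 537.3 − 1 ≈ 536.3 → 536

N ≈ 536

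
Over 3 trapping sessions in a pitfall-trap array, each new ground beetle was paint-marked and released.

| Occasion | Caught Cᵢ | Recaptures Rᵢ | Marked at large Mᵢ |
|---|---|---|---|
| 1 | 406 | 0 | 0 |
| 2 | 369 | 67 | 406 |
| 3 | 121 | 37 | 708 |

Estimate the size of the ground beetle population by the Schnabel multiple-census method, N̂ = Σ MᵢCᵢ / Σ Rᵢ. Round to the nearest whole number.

Σ MᵢCᵢ = 0·406 + 406·369 + 708·121 = 0 + 149814 + 85668 = 235482
Σ Rᵢ = 0 + 67 + 37 = 104
N̂ = 235482 / 104 ≈ 2264.2 → 2264

N ≈ 2264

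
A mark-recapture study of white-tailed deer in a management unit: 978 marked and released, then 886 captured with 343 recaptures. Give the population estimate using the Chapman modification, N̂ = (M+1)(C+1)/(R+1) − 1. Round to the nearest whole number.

N ≈ 2523

N̂ = (978+1)(886+1)/(343+1) − 1 = 979·887/344 − 1
= 868373/344 − 1 ≈ 2524.3 − 1 ≈ 2523.3 → 2523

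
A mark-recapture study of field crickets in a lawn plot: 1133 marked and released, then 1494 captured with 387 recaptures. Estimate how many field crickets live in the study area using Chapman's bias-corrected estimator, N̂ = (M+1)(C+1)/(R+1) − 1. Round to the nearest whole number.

N̂ = (1133+1)(1494+1)/(387+1) − 1 = 1134·1495/388 − 1
= 1695330/388 − 1 ≈ 4369.4 − 1 ≈ 4368.4 → 4368

N ≈ 4368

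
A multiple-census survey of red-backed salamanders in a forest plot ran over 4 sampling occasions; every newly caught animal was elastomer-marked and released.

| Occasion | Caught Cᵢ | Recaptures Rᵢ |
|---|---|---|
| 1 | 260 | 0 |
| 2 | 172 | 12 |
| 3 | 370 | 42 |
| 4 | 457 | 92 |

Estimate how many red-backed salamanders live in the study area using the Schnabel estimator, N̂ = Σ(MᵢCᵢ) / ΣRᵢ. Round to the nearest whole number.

Marked at large before each occasion: Mᵢ = Σⱼ<ᵢ (Cⱼ − Rⱼ) → M1=0, M2=260, M3=420, M4=748
Σ MᵢCᵢ = 0·260 + 260·172 + 420·370 + 748·457 = 0 + 44720 + 155400 + 341836 = 541956
Σ Rᵢ = 0 + 12 + 42 + 92 = 146
N̂ = 541956 / 146 ≈ 3712.0 → 3712

N ≈ 3712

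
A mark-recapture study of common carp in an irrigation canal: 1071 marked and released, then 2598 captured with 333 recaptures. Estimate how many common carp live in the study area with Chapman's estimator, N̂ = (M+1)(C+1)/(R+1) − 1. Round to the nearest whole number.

N ≈ 8341

N̂ = (1071+1)(2598+1)/(333+1) − 1 = 1072·2599/334 − 1
= 2786128/334 − 1 ≈ 8341.7 − 1 ≈ 8340.7 → 8341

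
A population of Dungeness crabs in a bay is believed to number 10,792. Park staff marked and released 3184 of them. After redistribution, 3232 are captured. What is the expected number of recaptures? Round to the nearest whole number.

expected recaptures ≈ 954

The marked fraction of the population is 3184/10792, so in a sample of 3232 expect C·(M/N) marked.
E[R] = 3184 × 3232 / 10792 = 10290688 / 10792 ≈ 953.5 → 954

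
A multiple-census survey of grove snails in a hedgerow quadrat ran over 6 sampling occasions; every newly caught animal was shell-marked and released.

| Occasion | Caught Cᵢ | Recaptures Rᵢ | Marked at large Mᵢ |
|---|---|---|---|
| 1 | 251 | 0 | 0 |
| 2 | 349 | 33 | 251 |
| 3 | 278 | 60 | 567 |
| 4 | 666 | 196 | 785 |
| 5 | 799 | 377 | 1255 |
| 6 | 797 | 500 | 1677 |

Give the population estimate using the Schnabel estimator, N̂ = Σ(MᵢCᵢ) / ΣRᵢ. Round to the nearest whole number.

Σ MᵢCᵢ = 0·251 + 251·349 + 567·278 + 785·666 + 1255·799 + 1677·797 = 0 + 87599 + 157626 + 522810 + 1002745 + 1336569 = 3107349
Σ Rᵢ = 0 + 33 + 60 + 196 + 377 + 500 = 1166
N̂ = 3107349 / 1166 ≈ 2665.0 → 2665

N ≈ 2665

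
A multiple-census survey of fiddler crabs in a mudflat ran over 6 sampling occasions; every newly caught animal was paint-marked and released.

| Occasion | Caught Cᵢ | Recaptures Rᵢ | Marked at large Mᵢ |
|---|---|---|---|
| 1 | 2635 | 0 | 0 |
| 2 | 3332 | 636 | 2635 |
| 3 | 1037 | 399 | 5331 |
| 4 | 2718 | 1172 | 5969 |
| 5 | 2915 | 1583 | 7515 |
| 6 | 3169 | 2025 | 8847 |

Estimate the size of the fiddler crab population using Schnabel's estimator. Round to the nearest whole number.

N ≈ 13,839

Σ MᵢCᵢ = 0·2635 + 2635·3332 + 5331·1037 + 5969·2718 + 7515·2915 + 8847·3169 = 0 + 8779820 + 5528247 + 16223742 + 21906225 + 28036143 = 80474177
Σ Rᵢ = 0 + 636 + 399 + 1172 + 1583 + 2025 = 5815
N̂ = 80474177 / 5815 ≈ 13839.1 → 13839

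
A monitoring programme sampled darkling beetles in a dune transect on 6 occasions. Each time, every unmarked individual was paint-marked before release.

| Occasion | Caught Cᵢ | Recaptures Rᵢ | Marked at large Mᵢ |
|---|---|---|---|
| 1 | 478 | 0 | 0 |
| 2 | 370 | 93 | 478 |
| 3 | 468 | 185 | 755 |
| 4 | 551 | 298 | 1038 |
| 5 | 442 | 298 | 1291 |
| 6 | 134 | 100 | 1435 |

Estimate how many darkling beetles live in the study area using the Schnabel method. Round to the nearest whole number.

N ≈ 1915

Σ MᵢCᵢ = 0·478 + 478·370 + 755·468 + 1038·551 + 1291·442 + 1435·134 = 0 + 176860 + 353340 + 571938 + 570622 + 192290 = 1865050
Σ Rᵢ = 0 + 93 + 185 + 298 + 298 + 100 = 974
N̂ = 1865050 / 974 ≈ 1914.8 → 1915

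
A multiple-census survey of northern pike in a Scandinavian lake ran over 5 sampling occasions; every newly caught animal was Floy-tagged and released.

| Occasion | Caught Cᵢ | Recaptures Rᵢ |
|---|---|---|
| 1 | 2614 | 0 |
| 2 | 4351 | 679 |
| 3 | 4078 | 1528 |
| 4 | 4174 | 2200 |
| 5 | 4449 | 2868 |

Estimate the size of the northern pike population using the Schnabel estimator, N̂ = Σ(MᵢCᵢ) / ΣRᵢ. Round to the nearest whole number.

N ≈ 16,767

Marked at large before each occasion: Mᵢ = Σⱼ<ᵢ (Cⱼ − Rⱼ) → M1=0, M2=2614, M3=6286, M4=8836, M5=10810
Σ MᵢCᵢ = 0·2614 + 2614·4351 + 6286·4078 + 8836·4174 + 10810·4449 = 0 + 11373514 + 25634308 + 36881464 + 48093690 = 121982976
Σ Rᵢ = 0 + 679 + 1528 + 2200 + 2868 = 7275
N̂ = 121982976 / 7275 ≈ 16767.4 → 16767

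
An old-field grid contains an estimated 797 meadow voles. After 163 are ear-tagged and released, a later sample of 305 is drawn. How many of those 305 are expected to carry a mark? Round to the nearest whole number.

expected recaptures ≈ 62

Expected recaptures E[R] = M·C / N.
E[R] = 163 × 305 / 797 = 49715 / 797 ≈ 62.4 → 62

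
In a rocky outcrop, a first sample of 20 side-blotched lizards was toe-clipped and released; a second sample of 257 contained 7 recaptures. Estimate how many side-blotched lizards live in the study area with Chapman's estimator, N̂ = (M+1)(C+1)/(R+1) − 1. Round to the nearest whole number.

N̂ = (20+1)(257+1)/(7+1) − 1 = 21·258/8 − 1
= 5418/8 − 1 ≈ 677.2 − 1 ≈ 676.2 → 676

N ≈ 676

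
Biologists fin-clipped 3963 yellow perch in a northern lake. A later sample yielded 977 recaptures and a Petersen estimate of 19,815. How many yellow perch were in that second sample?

C = 4885

From N = M·C/R: C = N·R / M = 19815·977 / 3963 = 19359255 / 3963 = 4885.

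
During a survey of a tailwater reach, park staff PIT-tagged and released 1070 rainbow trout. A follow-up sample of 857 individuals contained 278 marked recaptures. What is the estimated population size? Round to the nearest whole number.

Lincoln-Petersen assumes M/N = R/C, so N = M·C / R.
N = (1070 × 857) / 278 = 916990 / 278 ≈ 3298.5 → 3299

N ≈ 3299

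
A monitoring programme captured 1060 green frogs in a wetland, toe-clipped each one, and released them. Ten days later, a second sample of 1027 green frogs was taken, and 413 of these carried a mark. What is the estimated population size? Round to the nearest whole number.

N ≈ 2636

If marked individuals mix randomly, R/C ≈ M/N, giving N ≈ M·C/R.
N = (1060 × 1027) / 413 = 1088620 / 413 ≈ 2635.9 → 2636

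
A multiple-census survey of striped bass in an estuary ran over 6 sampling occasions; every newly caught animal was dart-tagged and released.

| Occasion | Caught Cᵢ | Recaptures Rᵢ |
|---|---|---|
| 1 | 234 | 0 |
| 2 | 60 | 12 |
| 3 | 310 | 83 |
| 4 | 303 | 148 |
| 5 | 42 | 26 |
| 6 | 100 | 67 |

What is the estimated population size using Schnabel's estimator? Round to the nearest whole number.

N ≈ 1046

Marked at large before each occasion: Mᵢ = Σⱼ<ᵢ (Cⱼ − Rⱼ) → M1=0, M2=234, M3=282, M4=509, M5=664, M6=680
Σ MᵢCᵢ = 0·234 + 234·60 + 282·310 + 509·303 + 664·42 + 680·100 = 0 + 14040 + 87420 + 154227 + 27888 + 68000 = 351575
Σ Rᵢ = 0 + 12 + 83 + 148 + 26 + 67 = 336
N̂ = 351575 / 336 ≈ 1046.4 → 1046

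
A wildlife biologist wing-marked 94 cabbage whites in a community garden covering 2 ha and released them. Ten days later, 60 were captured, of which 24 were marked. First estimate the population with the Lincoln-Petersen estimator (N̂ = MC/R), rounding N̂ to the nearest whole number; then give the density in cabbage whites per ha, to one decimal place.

density ≈ 117.5 cabbage whites per ha

N̂ = 94·60/24 = 5640/24 = 235
Density = N̂ / area = 235 / 2 ≈ 117.50 → 117.5 per ha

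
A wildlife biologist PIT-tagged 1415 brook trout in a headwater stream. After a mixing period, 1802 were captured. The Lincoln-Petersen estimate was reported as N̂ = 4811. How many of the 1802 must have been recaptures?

R = 530

From N = M·C/R: R = M·C / N = 1415·1802 / 4811 = 2549830 / 4811 = 530.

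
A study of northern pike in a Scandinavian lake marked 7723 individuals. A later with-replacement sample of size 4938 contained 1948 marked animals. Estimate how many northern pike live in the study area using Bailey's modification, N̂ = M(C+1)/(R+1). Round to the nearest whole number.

N ≈ 19,571

N̂ = 7723·(4938+1)/(1948+1) = 7723·4939/1949 = 38143897/1949 ≈ 19571.0 → 19571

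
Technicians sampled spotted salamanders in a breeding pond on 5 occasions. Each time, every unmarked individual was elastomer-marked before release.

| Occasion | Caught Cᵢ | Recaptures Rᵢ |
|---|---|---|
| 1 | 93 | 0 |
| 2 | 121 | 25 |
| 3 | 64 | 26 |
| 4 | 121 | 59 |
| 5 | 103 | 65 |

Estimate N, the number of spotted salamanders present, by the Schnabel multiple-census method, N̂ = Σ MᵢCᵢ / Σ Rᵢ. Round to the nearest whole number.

N ≈ 460

Marked at large before each occasion: Mᵢ = Σⱼ<ᵢ (Cⱼ − Rⱼ) → M1=0, M2=93, M3=189, M4=227, M5=289
Σ MᵢCᵢ = 0·93 + 93·121 + 189·64 + 227·121 + 289·103 = 0 + 11253 + 12096 + 27467 + 29767 = 80583
Σ Rᵢ = 0 + 25 + 26 + 59 + 65 = 175
N̂ = 80583 / 175 ≈ 460.47 → 460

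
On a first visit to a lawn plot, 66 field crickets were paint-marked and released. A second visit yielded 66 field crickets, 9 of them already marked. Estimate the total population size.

N = 484

The marked fraction in the recapture sample should equal the marked fraction in the population: 9/66 = 66/N.
N = (66 × 66) / 9 = 4356 / 9 = 484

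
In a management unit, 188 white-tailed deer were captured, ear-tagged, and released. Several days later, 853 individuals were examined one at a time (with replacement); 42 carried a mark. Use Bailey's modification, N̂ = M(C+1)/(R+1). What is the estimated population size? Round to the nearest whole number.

N ≈ 3734

N̂ = 188·(853+1)/(42+1) = 188·854/43 = 160552/43 ≈ 3733.8 → 3734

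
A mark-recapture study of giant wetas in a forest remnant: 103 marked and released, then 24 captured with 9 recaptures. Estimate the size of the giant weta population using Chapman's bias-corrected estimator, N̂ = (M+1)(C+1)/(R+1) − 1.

N̂ = (103+1)(24+1)/(9+1) − 1 = 104·25/10 − 1
= 2600/10 − 1 = 260 − 1 = 259

N = 259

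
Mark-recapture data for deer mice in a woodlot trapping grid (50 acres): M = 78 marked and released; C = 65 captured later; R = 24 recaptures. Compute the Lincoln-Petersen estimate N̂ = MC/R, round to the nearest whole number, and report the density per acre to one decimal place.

N̂ = 78·65/24 = 5070/24 ≈ 211.2 → 211
Density = N̂ / area = 211 / 50 ≈ 4.22 → 4.2 per acre

density ≈ 4.2 deer mice per acre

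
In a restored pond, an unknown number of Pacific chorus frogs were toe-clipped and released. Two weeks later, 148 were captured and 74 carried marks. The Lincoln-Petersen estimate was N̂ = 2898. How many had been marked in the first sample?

From N = M·C/R: M = N·R / C = 2898·74 / 148 = 214452 / 148 = 1449.

M = 1449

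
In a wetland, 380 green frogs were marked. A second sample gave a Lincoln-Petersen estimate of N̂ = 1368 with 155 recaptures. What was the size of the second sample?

C = 558

From N = M·C/R: C = N·R / M = 1368·155 / 380 = 212040 / 380 = 558.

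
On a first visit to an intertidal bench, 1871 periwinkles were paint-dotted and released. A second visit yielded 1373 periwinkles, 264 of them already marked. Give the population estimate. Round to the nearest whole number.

N ≈ 9731

The marked fraction in the recapture sample should equal the marked fraction in the population: 264/1373 = 1871/N.
N = (1871 × 1373) / 264 = 2568883 / 264 ≈ 9730.6 → 9731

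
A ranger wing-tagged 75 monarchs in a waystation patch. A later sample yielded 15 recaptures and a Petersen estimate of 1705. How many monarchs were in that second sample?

From N = M·C/R: C = N·R / M = 1705·15 / 75 = 25575 / 75 = 341.

C = 341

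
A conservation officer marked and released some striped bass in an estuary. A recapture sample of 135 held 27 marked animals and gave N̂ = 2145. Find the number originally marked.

From N = M·C/R: M = N·R / C = 2145·27 / 135 = 57915 / 135 = 429.

M = 429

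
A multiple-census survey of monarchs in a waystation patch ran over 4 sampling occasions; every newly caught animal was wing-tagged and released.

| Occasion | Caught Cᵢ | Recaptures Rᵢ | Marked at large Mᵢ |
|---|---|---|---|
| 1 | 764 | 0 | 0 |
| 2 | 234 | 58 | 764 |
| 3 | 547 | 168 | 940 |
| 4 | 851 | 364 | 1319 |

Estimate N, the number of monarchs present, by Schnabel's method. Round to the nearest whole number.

N ≈ 3077

Σ MᵢCᵢ = 0·764 + 764·234 + 940·547 + 1319·851 = 0 + 178776 + 514180 + 1122469 = 1815425
Σ Rᵢ = 0 + 58 + 168 + 364 = 590
N̂ = 1815425 / 590 ≈ 3077.0 → 3077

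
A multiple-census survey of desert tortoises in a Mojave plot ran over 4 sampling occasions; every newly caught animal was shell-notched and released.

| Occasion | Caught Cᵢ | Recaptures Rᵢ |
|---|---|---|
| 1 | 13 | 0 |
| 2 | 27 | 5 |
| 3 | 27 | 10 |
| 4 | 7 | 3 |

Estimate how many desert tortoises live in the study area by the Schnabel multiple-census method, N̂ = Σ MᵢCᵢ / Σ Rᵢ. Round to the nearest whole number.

N ≈ 92

Marked at large before each occasion: Mᵢ = Σⱼ<ᵢ (Cⱼ − Rⱼ) → M1=0, M2=13, M3=35, M4=52
Σ MᵢCᵢ = 0·13 + 13·27 + 35·27 + 52·7 = 0 + 351 + 945 + 364 = 1660
Σ Rᵢ = 0 + 5 + 10 + 3 = 18
N̂ = 1660 / 18 ≈ 92.2 → 92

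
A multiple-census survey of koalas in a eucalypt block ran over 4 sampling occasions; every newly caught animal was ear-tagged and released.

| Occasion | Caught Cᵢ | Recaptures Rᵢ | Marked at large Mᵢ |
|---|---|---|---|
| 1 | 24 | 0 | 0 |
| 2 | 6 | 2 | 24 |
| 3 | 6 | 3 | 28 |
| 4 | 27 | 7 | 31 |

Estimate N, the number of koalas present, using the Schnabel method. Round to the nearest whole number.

Σ MᵢCᵢ = 0·24 + 24·6 + 28·6 + 31·27 = 0 + 144 + 168 + 837 = 1149
Σ Rᵢ = 0 + 2 + 3 + 7 = 12
N̂ = 1149 / 12 ≈ 95.8 → 96

N ≈ 96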